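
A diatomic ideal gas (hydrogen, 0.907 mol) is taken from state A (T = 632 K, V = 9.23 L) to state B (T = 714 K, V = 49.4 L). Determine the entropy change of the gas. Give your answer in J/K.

ΔS = 14.9 J/K

Entropy is a state function: ΔS = nC_V ln(T₂/T₁) + nR ln(V₂/V₁), with C_V = 5R/2 = 20.79 J mol⁻¹ K⁻¹ for a diatomic ideal gas.
ΔS = 0.907 × [20.79 × ln(714/632) + 8.314 × ln(49.4/9.23)] = 14.9 J/K.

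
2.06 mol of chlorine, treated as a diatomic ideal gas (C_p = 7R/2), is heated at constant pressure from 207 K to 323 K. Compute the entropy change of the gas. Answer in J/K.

At constant pressure, ΔS = nC_p ln(T₂/T₁) with C_p = 7R/2 = 29.1 J mol⁻¹ K⁻¹.
ΔS = 2.06 × 29.1 × ln(323/207) = 26.7 J/K.

ΔS = 26.7 J/K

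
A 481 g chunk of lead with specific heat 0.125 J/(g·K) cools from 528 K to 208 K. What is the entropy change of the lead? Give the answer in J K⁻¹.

ΔS = -56 J/K

ΔS = ∫dQ_rev/T = m c ln(T₂/T₁) = 481 × 0.125 × ln(208/528) = -56 J/K.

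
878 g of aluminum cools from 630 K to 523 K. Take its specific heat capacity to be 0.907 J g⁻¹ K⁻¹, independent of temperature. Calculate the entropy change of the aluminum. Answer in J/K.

ΔS = -148 J/K

ΔS = ∫dQ_rev/T = m c ln(T₂/T₁) = 878 × 0.907 × ln(523/630) = -148 J/K.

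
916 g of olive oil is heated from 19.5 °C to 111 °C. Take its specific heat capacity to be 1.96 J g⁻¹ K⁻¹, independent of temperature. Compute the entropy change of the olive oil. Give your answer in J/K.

In kelvin: T₁ = 292.65 K, T₂ = 384.15 K. ΔS = ∫dQ_rev/T = m c ln(T₂/T₁) = 916 × 1.96 × ln(384.15/292.65) = 488 J/K.

ΔS = 488 J/K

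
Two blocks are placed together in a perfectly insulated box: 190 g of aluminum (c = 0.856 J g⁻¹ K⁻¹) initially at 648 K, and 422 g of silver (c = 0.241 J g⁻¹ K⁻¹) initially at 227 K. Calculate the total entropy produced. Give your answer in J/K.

Energy balance: T_f = (m₁c₁T₁ + m₂c₂T₂)/(m₁c₁ + m₂c₂) = 486.03 K.
ΔS₁ = m₁c₁ ln(T_f/T₁) = 162.64 × ln(486.03/648) = -46.78 J/K.
ΔS₂ = m₂c₂ ln(T_f/T₂) = 101.702 × ln(486.03/227) = 77.427 J/K.
ΔS_total = -46.78 + 77.427 = 30.6 J/K.

ΔS_total = 30.6 J/K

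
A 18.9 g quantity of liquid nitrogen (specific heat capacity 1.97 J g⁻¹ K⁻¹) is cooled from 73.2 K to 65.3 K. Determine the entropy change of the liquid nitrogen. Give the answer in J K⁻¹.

ΔS = ∫dQ_rev/T = m c ln(T₂/T₁) = 18.9 × 1.97 × ln(65.3/73.2) = -4.25 J/K.

ΔS = -4.25 J/K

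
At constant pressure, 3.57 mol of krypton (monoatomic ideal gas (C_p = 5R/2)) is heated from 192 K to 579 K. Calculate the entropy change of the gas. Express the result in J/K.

At constant pressure, ΔS = nC_p ln(T₂/T₁) with C_p = 5R/2 = 20.79 J mol⁻¹ K⁻¹.
ΔS = 3.57 × 20.79 × ln(579/192) = 81.9 J/K.

ΔS = 81.9 J/K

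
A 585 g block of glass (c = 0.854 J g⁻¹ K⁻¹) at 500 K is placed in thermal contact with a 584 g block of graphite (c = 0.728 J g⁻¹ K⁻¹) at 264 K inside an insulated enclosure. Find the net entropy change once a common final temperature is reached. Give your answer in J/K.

ΔS_total = 45.3 J/K

Energy balance: T_f = (m₁c₁T₁ + m₂c₂T₂)/(m₁c₁ + m₂c₂) = 391.5 K.
ΔS₁ = m₁c₁ ln(T_f/T₁) = 499.59 × ln(391.5/500) = -122.2 J/K.
ΔS₂ = m₂c₂ ln(T_f/T₂) = 425.152 × ln(391.5/264) = 167.5 J/K.
ΔS_total = -122.2 + 167.5 = 45.3 J/K.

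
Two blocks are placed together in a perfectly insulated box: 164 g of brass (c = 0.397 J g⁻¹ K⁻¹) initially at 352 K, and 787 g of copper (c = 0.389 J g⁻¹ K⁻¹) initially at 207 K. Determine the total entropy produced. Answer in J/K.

Energy balance: T_f = (m₁c₁T₁ + m₂c₂T₂)/(m₁c₁ + m₂c₂) = 232.43 K.
ΔS₁ = m₁c₁ ln(T_f/T₁) = 65.108 × ln(232.43/352) = -27.02 J/K.
ΔS₂ = m₂c₂ ln(T_f/T₂) = 306.143 × ln(232.43/207) = 35.47 J/K.
ΔS_total = -27.02 + 35.47 = 8.45 J/K.

ΔS_total = 8.45 J/K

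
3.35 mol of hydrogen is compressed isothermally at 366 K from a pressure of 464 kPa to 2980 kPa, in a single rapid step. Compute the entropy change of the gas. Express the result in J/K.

ΔS_gas = -51.8 J/K

Entropy is a state function, so ΔS_gas depends only on the end states.
For an isothermal ideal gas ΔS_gas = nR ln(P₁/P₂) = 3.35 × 8.314 × ln(464/2980) = -51.8 J/K.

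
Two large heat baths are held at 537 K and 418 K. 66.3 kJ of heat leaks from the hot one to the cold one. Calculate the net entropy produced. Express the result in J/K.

ΔS_total = 35.1 J/K

ΔS_hot = −Q/T_H = −66300/537 = -123.5 J/K and ΔS_cold = +Q/T_C = 66300/418 = 158.6 J/K.
ΔS_total = -123.5 + 158.6 = 35.1 J/K, positive as the second law requires.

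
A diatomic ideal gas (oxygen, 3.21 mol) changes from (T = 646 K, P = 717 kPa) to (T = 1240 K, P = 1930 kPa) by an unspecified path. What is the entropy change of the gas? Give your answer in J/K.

ΔS = 34.5 J/K

ΔS = nC_p ln(T₂/T₁) − nR ln(P₂/P₁), with C_p = 7R/2 = 29.1 J mol⁻¹ K⁻¹ for a diatomic ideal gas.
ΔS = 3.21 × [29.1 × ln(1240/646) − 8.314 × ln(1930/717)] = 34.5 J/K.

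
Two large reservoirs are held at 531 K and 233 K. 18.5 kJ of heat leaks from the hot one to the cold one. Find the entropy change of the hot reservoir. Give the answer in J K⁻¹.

The hot reservoir loses heat Q, so ΔS_hot = −Q/T_H = −18500/531 = -34.8 J/K.

ΔS_hot = -34.8 J/K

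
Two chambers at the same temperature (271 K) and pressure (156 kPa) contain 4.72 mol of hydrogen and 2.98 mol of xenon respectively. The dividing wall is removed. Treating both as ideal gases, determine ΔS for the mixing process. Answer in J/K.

Mole fractions: x_A = 4.72/7.7 = 0.613, x_B = 0.387.
ΔS_mix = −R(n_A ln x_A + n_B ln x_B) = −8.314 × (4.72 ln 0.613 + 2.98 ln 0.387) = 42.7 J/K.

ΔS_mix = 42.7 J/K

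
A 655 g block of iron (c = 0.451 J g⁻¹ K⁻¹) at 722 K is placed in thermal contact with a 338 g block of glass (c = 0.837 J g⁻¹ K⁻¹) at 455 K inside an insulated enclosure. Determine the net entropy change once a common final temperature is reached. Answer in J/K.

Energy balance: T_f = (m₁c₁T₁ + m₂c₂T₂)/(m₁c₁ + m₂c₂) = 591.39 K.
ΔS₁ = m₁c₁ ln(T_f/T₁) = 295.405 × ln(591.39/722) = -58.95 J/K.
ΔS₂ = m₂c₂ ln(T_f/T₂) = 282.906 × ln(591.39/455) = 74.17 J/K.
ΔS_total = -58.95 + 74.17 = 15.2 J/K.

ΔS_total = 15.2 J/K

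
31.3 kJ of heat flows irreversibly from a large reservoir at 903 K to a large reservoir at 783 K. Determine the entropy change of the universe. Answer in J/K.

ΔS_hot = −Q/T_H = −31300/903 = -34.66 J/K and ΔS_cold = +Q/T_C = 31300/783 = 39.97 J/K.
ΔS_total = -34.66 + 39.97 = 5.31 J/K, positive as the second law requires.

ΔS_total = 5.31 J/K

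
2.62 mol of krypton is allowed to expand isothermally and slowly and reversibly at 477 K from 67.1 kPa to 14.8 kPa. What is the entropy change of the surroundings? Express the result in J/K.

ΔS_surr = -32.9 J/K

For an isothermal ideal gas ΔS_gas = nR ln(P₁/P₂) = 2.62 × 8.314 × ln(67.1/14.8) = 32.9 J/K.
The process is reversible, so ΔS_surr = −ΔS_gas = -32.9 J/K and ΔS_universe = 0.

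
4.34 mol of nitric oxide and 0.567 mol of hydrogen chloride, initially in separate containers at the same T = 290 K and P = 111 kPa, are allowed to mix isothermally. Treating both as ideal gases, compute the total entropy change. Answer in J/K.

ΔS_mix = 14.6 J/K

Mole fractions: x_A = 4.34/4.91 = 0.884, x_B = 0.116.
ΔS_mix = −R(n_A ln x_A + n_B ln x_B) = −8.314 × (4.34 ln 0.884 + 0.567 ln 0.116) = 14.6 J/K.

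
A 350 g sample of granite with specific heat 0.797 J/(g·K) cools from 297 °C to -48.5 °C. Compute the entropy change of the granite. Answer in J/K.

In kelvin: T₁ = 570.15 K, T₂ = 224.65 K. ΔS = ∫dQ_rev/T = m c ln(T₂/T₁) = 350 × 0.797 × ln(224.65/570.15) = -260 J/K.

ΔS = -260 J/K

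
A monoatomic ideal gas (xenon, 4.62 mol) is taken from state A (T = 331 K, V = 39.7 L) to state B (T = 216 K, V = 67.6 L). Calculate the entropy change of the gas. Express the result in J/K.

Entropy is a state function: ΔS = nC_V ln(T₂/T₁) + nR ln(V₂/V₁), with C_V = 3R/2 = 12.47 J mol⁻¹ K⁻¹ for a monoatomic ideal gas.
ΔS = 4.62 × [12.47 × ln(216/331) + 8.314 × ln(67.6/39.7)] = -4.15 J/K.

ΔS = -4.15 J/K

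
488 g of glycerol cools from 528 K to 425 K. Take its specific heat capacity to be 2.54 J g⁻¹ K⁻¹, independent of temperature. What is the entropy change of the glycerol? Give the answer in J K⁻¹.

ΔS = ∫dQ_rev/T = m c ln(T₂/T₁) = 488 × 2.54 × ln(425/528) = -269 J/K.

ΔS = -269 J/K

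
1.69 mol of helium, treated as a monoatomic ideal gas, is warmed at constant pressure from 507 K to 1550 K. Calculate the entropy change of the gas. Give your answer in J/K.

At constant pressure, ΔS = nC_p ln(T₂/T₁) with C_p = 5R/2 = 20.79 J mol⁻¹ K⁻¹.
ΔS = 1.69 × 20.79 × ln(1550/507) = 39.3 J/K.

ΔS = 39.3 J/K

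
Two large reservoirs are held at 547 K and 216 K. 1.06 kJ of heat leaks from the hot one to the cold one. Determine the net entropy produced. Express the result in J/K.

ΔS_hot = −Q/T_H = −1060/547 = -1.938 J/K and ΔS_cold = +Q/T_C = 1060/216 = 4.907 J/K.
ΔS_total = -1.938 + 4.907 = 2.97 J/K, positive as the second law requires.

ΔS_total = 2.97 J/K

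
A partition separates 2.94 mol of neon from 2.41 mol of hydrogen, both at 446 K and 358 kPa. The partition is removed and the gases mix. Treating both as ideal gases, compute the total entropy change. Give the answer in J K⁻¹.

ΔS_mix = 30.6 J/K

Mole fractions: x_A = 2.94/5.35 = 0.55, x_B = 0.45.
ΔS_mix = −R(n_A ln x_A + n_B ln x_B) = −8.314 × (2.94 ln 0.55 + 2.41 ln 0.45) = 30.6 J/K.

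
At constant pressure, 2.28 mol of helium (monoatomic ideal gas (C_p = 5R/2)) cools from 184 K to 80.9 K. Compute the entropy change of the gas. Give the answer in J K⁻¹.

ΔS = -38.9 J/K

At constant pressure, ΔS = nC_p ln(T₂/T₁) with C_p = 5R/2 = 20.79 J mol⁻¹ K⁻¹.
ΔS = 2.28 × 20.79 × ln(80.9/184) = -38.9 J/K.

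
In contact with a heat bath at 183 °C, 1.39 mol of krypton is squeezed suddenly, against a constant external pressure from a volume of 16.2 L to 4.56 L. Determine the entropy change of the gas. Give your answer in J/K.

Entropy is a state function, so ΔS_gas depends only on the end states.
For an isothermal ideal gas ΔS_gas = nR ln(V₂/V₁) = 1.39 × 8.314 × ln(4.56/16.2) = -14.6 J/K.

ΔS_gas = -14.6 J/K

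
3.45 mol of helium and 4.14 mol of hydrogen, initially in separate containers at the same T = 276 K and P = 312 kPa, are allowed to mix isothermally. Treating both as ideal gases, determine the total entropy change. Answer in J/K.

Mole fractions: x_A = 3.45/7.59 = 0.455, x_B = 0.545.
ΔS_mix = −R(n_A ln x_A + n_B ln x_B) = −8.314 × (3.45 ln 0.455 + 4.14 ln 0.545) = 43.5 J/K.

ΔS_mix = 43.5 J/K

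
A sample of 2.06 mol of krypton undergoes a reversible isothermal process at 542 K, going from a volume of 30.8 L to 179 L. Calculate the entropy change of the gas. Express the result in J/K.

For an isothermal ideal gas ΔS_gas = nR ln(V₂/V₁) = 2.06 × 8.314 × ln(179/30.8) = 30.1 J/K.

ΔS_gas = 30.1 J/K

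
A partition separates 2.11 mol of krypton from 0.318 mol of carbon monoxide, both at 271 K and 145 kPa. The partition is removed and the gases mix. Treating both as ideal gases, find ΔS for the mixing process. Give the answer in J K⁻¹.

ΔS_mix = 7.84 J/K

Mole fractions: x_A = 2.11/2.43 = 0.869, x_B = 0.131.
ΔS_mix = −R(n_A ln x_A + n_B ln x_B) = −8.314 × (2.11 ln 0.869 + 0.318 ln 0.131) = 7.84 J/K.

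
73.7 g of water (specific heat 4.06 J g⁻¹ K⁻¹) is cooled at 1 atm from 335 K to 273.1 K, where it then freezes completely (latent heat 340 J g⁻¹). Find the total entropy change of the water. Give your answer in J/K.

Cooling step: ΔS₁ = m c ln(T_tr/T_i) = 73.7 × 4.06 × ln(273.1/335) = -61.13 J/K.
Phase change: ΔS₂ = −mL/T_tr = −73.7 × 340 / 273.1 = -91.75 J/K.
ΔS_total = (-61.13) + (-91.75) = -153 J/K.

ΔS = -153 J/K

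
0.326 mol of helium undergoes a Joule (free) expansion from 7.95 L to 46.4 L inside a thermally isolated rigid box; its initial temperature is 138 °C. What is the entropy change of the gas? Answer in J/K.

ΔS_gas = 4.78 J/K

No heat is exchanged and no work is done, so the ideal-gas temperature stays constant.
Entropy is a state function; using a reversible isothermal path, ΔS_gas = nR ln(V₂/V₁) = 0.326 × 8.314 × ln(46.4/7.95) = 4.78 J/K.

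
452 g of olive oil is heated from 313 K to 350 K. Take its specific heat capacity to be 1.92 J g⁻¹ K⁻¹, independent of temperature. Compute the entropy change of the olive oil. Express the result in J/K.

ΔS = ∫dQ_rev/T = m c ln(T₂/T₁) = 452 × 1.92 × ln(350/313) = 97 J/K.

ΔS = 97 J/K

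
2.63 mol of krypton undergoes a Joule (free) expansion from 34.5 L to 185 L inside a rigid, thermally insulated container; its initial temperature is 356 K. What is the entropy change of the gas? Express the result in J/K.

ΔS_gas = 36.7 J/K

No heat is exchanged and no work is done, so the ideal-gas temperature stays constant.
Entropy is a state function; using a reversible isothermal path, ΔS_gas = nR ln(V₂/V₁) = 2.63 × 8.314 × ln(185/34.5) = 36.7 J/K.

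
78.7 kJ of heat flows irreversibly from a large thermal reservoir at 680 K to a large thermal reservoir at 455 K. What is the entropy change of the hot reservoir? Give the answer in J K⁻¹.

The hot reservoir loses heat Q, so ΔS_hot = −Q/T_H = −78700/680 = -116 J/K.

ΔS_hot = -116 J/K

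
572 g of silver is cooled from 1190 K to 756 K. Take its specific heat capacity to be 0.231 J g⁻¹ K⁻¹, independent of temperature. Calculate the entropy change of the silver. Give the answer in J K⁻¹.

ΔS = -59.9 J/K

ΔS = ∫dQ_rev/T = m c ln(T₂/T₁) = 572 × 0.231 × ln(756/1190) = -59.9 J/K.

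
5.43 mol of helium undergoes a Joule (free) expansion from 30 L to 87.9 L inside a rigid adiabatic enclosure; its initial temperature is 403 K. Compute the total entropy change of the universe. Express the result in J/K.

For an ideal gas in free expansion Q = 0 and W = 0, so T is unchanged.
Entropy is a state function; using a reversible isothermal path, ΔS_gas = nR ln(V₂/V₁) = 5.43 × 8.314 × ln(87.9/30) = 48.5 J/K.
The insulated surroundings exchange no heat, so ΔS_surr = 0 and ΔS_universe = ΔS_gas.

ΔS_universe = 48.5 J/K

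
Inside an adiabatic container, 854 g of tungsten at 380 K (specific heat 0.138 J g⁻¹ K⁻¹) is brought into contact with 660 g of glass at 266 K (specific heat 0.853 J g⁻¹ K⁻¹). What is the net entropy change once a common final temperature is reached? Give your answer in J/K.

ΔS_total = 6.69 J/K

Energy balance: T_f = (m₁c₁T₁ + m₂c₂T₂)/(m₁c₁ + m₂c₂) = 285.73 K.
ΔS₁ = m₁c₁ ln(T_f/T₁) = 117.852 × ln(285.73/380) = -33.6 J/K.
ΔS₂ = m₂c₂ ln(T_f/T₂) = 562.98 × ln(285.73/266) = 40.29 J/K.
ΔS_total = -33.6 + 40.29 = 6.69 J/K.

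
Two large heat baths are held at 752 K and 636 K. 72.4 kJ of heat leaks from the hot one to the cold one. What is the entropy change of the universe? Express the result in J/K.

ΔS_total = 17.6 J/K

ΔS_hot = −Q/T_H = −72400/752 = -96.277 J/K and ΔS_cold = +Q/T_C = 72400/636 = 113.84 J/K.
ΔS_total = -96.277 + 113.84 = 17.6 J/K, positive as the second law requires.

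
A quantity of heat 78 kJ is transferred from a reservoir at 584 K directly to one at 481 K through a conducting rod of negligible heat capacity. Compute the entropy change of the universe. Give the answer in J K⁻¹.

ΔS_hot = −Q/T_H = −78000/584 = -133.6 J/K and ΔS_cold = +Q/T_C = 78000/481 = 162.2 J/K.
ΔS_total = -133.6 + 162.2 = 28.6 J/K, positive as the second law requires.

ΔS_total = 28.6 J/K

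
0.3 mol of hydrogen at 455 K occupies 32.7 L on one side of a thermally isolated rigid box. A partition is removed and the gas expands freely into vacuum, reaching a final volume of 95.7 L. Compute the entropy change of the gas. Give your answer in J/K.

ΔS_gas = 2.68 J/K

No heat is exchanged and no work is done, so the ideal-gas temperature stays constant.
Entropy is a state function; using a reversible isothermal path, ΔS_gas = nR ln(V₂/V₁) = 0.3 × 8.314 × ln(95.7/32.7) = 2.68 J/K.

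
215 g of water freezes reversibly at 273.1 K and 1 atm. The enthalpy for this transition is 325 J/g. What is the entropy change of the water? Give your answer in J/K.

Heat released by the substance: Q = −mL = −215 × 325 = −69875 J.
At constant T, ΔS = Q_rev/T = −69875 / 273.1 = -256 J/K.

ΔS = -256 J/K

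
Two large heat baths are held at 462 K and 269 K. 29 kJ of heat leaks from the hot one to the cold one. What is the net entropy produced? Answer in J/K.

ΔS_hot = −Q/T_H = −29000/462 = -62.77 J/K and ΔS_cold = +Q/T_C = 29000/269 = 107.8 J/K.
ΔS_total = -62.77 + 107.8 = 45 J/K, positive as the second law requires.

ΔS_total = 45 J/K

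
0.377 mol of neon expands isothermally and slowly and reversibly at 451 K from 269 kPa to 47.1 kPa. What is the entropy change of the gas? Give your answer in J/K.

For an isothermal ideal gas ΔS_gas = nR ln(P₁/P₂) = 0.377 × 8.314 × ln(269/47.1) = 5.46 J/K.

ΔS_gas = 5.46 J/K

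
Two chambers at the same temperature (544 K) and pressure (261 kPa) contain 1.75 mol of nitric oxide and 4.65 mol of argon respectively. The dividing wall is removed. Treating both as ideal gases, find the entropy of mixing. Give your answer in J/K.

ΔS_mix = 31.2 J/K

Mole fractions: x_A = 1.75/6.4 = 0.273, x_B = 0.727.
ΔS_mix = −R(n_A ln x_A + n_B ln x_B) = −8.314 × (1.75 ln 0.273 + 4.65 ln 0.727) = 31.2 J/K.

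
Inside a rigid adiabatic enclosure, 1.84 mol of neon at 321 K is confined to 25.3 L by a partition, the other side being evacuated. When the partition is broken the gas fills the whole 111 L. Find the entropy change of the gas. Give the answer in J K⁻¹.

ΔS_gas = 22.6 J/K

For an ideal gas in free expansion Q = 0 and W = 0, so T is unchanged.
Entropy is a state function; using a reversible isothermal path, ΔS_gas = nR ln(V₂/V₁) = 1.84 × 8.314 × ln(111/25.3) = 22.6 J/K.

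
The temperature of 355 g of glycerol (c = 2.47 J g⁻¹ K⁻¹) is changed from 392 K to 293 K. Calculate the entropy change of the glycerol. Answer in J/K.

ΔS = -255 J/K

ΔS = ∫dQ_rev/T = m c ln(T₂/T₁) = 355 × 2.47 × ln(293/392) = -255 J/K.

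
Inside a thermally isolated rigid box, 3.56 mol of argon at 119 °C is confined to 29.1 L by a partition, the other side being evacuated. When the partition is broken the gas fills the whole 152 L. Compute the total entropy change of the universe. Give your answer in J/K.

ΔS_universe = 48.9 J/K

No heat is exchanged and no work is done, so the ideal-gas temperature stays constant.
Entropy is a state function; using a reversible isothermal path, ΔS_gas = nR ln(V₂/V₁) = 3.56 × 8.314 × ln(152/29.1) = 48.9 J/K.
The insulated surroundings exchange no heat, so ΔS_surr = 0 and ΔS_universe = ΔS_gas.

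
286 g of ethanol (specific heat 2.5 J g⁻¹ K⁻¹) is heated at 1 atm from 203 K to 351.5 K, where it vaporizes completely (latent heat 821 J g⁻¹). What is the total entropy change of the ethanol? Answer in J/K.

Warming step: ΔS₁ = m c ln(T_tr/T_i) = 286 × 2.5 × ln(351.5/203) = 392.5 J/K.
Phase change: ΔS₂ = +mL/T_tr = 286 × 821 / 351.5 = 668 J/K.
ΔS_total = (392.5) + (668) = 1060 J/K.

ΔS = 1060 J/K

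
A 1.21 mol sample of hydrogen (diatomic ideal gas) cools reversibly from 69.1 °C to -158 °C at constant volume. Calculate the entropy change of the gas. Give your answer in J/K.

ΔS = -27.4 J/K

In kelvin: T₁ = 342.25 K, T₂ = 115.15 K. At constant volume, ΔS = nC_V ln(T₂/T₁) with C_V = 5R/2 = 20.79 J mol⁻¹ K⁻¹.
ΔS = 1.21 × 20.79 × ln(115.15/342.25) = -27.4 J/K.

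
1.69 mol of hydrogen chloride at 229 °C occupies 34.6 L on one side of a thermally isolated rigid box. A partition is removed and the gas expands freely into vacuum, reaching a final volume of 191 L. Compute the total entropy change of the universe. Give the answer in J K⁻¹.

No heat is exchanged and no work is done, so the ideal-gas temperature stays constant.
Entropy is a state function; using a reversible isothermal path, ΔS_gas = nR ln(V₂/V₁) = 1.69 × 8.314 × ln(191/34.6) = 24 J/K.
The insulated surroundings exchange no heat, so ΔS_surr = 0 and ΔS_universe = ΔS_gas.

ΔS_universe = 24 J/K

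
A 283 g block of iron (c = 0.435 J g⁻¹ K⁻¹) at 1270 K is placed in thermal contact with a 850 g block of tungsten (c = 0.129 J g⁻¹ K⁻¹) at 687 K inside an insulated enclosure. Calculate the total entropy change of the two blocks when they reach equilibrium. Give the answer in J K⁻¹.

Energy balance: T_f = (m₁c₁T₁ + m₂c₂T₂)/(m₁c₁ + m₂c₂) = 995.35 K.
ΔS₁ = m₁c₁ ln(T_f/T₁) = 123.105 × ln(995.35/1270) = -29.998 J/K.
ΔS₂ = m₂c₂ ln(T_f/T₂) = 109.65 × ln(995.35/687) = 40.654 J/K.
ΔS_total = -29.998 + 40.654 = 10.7 J/K.

ΔS_total = 10.7 J/K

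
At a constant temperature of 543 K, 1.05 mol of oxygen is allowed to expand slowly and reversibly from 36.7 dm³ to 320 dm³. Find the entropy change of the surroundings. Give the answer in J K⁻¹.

ΔS_surr = -18.9 J/K

For an isothermal ideal gas ΔS_gas = nR ln(V₂/V₁) = 1.05 × 8.314 × ln(320/36.7) = 18.9 J/K.
The process is reversible, so ΔS_surr = −ΔS_gas = -18.9 J/K and ΔS_universe = 0.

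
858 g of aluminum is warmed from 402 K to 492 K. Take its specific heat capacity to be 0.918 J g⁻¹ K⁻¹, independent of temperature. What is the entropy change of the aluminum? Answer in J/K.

ΔS = 159 J/K

ΔS = ∫dQ_rev/T = m c ln(T₂/T₁) = 858 × 0.918 × ln(492/402) = 159 J/K.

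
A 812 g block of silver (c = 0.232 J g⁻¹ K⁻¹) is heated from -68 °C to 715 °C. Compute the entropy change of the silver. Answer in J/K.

ΔS = 296 J/K

In kelvin: T₁ = 205.15 K, T₂ = 988.15 K. ΔS = ∫dQ_rev/T = m c ln(T₂/T₁) = 812 × 0.232 × ln(988.15/205.15) = 296 J/K.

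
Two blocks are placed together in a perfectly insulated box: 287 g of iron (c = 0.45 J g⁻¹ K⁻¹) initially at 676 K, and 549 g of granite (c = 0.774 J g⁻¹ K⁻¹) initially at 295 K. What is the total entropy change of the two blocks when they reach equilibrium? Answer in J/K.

Energy balance: T_f = (m₁c₁T₁ + m₂c₂T₂)/(m₁c₁ + m₂c₂) = 383.81 K.
ΔS₁ = m₁c₁ ln(T_f/T₁) = 129.15 × ln(383.81/676) = -73.11 J/K.
ΔS₂ = m₂c₂ ln(T_f/T₂) = 424.926 × ln(383.81/295) = 111.8 J/K.
ΔS_total = -73.11 + 111.8 = 38.7 J/K.

ΔS_total = 38.7 J/K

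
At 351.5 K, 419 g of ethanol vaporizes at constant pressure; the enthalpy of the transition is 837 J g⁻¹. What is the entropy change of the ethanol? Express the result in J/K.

ΔS = 998 J/K

Heat absorbed by the substance: Q = mL = 419 × 837 = 350703 J.
At constant T, ΔS = Q_rev/T = 350703 / 351.5 = 998 J/K.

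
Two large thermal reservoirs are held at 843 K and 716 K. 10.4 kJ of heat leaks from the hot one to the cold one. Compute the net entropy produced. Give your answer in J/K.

ΔS_hot = −Q/T_H = −10400/843 = -12.34 J/K and ΔS_cold = +Q/T_C = 10400/716 = 14.53 J/K.
ΔS_total = -12.34 + 14.53 = 2.19 J/K, positive as the second law requires.

ΔS_total = 2.19 J/K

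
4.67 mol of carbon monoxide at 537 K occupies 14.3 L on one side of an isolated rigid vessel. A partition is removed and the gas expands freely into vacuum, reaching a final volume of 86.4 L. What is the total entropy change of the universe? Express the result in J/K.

ΔS_universe = 69.8 J/K

No heat is exchanged and no work is done, so the ideal-gas temperature stays constant.
Entropy is a state function; using a reversible isothermal path, ΔS_gas = nR ln(V₂/V₁) = 4.67 × 8.314 × ln(86.4/14.3) = 69.8 J/K.
The insulated surroundings exchange no heat, so ΔS_surr = 0 and ΔS_universe = ΔS_gas.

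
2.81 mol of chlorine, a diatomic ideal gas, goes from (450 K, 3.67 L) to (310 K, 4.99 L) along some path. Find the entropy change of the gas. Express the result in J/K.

ΔS = -14.6 J/K

Entropy is a state function: ΔS = nC_V ln(T₂/T₁) + nR ln(V₂/V₁), with C_V = 5R/2 = 20.79 J mol⁻¹ K⁻¹ for a diatomic ideal gas.
ΔS = 2.81 × [20.79 × ln(310/450) + 8.314 × ln(4.99/3.67)] = -14.6 J/K.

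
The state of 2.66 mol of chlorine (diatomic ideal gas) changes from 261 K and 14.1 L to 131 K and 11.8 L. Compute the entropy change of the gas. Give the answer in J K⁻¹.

Entropy is a state function: ΔS = nC_V ln(T₂/T₁) + nR ln(V₂/V₁), with C_V = 5R/2 = 20.79 J mol⁻¹ K⁻¹ for a diatomic ideal gas.
ΔS = 2.66 × [20.79 × ln(131/261) + 8.314 × ln(11.8/14.1)] = -42 J/K.

ΔS = -42 J/K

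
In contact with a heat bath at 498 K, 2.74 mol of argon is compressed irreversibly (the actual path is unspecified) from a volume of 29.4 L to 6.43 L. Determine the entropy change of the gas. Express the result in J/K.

Entropy is a state function, so ΔS_gas depends only on the end states.
For an isothermal ideal gas ΔS_gas = nR ln(V₂/V₁) = 2.74 × 8.314 × ln(6.43/29.4) = -34.6 J/K.

ΔS_gas = -34.6 J/K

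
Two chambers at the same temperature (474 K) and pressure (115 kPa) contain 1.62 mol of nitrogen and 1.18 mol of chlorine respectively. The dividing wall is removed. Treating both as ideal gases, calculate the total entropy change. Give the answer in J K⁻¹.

Mole fractions: x_A = 1.62/2.8 = 0.579, x_B = 0.421.
ΔS_mix = −R(n_A ln x_A + n_B ln x_B) = −8.314 × (1.62 ln 0.579 + 1.18 ln 0.421) = 15.8 J/K.

ΔS_mix = 15.8 J/K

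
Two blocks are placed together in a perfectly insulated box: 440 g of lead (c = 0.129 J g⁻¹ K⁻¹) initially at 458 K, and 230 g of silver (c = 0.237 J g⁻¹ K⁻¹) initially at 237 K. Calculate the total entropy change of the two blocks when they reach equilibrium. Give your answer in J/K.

ΔS_total = 5.9 J/K

Energy balance: T_f = (m₁c₁T₁ + m₂c₂T₂)/(m₁c₁ + m₂c₂) = 349.73 K.
ΔS₁ = m₁c₁ ln(T_f/T₁) = 56.76 × ln(349.73/458) = -15.31 J/K.
ΔS₂ = m₂c₂ ln(T_f/T₂) = 54.51 × ln(349.73/237) = 21.21 J/K.
ΔS_total = -15.31 + 21.21 = 5.9 J/K.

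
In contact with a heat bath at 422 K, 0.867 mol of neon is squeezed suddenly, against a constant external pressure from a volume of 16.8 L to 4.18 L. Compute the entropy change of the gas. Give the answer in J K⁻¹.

ΔS_gas = -10 J/K

Entropy is a state function, so ΔS_gas depends only on the end states.
For an isothermal ideal gas ΔS_gas = nR ln(V₂/V₁) = 0.867 × 8.314 × ln(4.18/16.8) = -10 J/K.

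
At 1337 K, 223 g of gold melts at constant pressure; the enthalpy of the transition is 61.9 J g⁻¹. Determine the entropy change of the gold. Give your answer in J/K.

ΔS = 10.3 J/K

Heat absorbed by the substance: Q = mL = 223 × 61.9 = 13803.7 J.
At constant T, ΔS = Q_rev/T = 13803.7 / 1337 = 10.3 J/K.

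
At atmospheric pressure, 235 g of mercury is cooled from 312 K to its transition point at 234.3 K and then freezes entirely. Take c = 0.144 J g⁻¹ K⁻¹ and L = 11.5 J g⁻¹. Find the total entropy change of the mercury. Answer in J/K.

Cooling step: ΔS₁ = m c ln(T_tr/T_i) = 235 × 0.144 × ln(234.3/312) = -9.692 J/K.
Phase change: ΔS₂ = −mL/T_tr = −235 × 11.5 / 234.3 = -11.53 J/K.
ΔS_total = (-9.692) + (-11.53) = -21.2 J/K.

ΔS = -21.2 J/K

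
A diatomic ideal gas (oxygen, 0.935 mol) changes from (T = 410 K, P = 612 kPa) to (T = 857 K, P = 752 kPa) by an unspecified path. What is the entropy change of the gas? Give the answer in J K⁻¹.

ΔS = nC_p ln(T₂/T₁) − nR ln(P₂/P₁), with C_p = 7R/2 = 29.1 J mol⁻¹ K⁻¹ for a diatomic ideal gas.
ΔS = 0.935 × [29.1 × ln(857/410) − 8.314 × ln(752/612)] = 18.5 J/K.

ΔS = 18.5 J/K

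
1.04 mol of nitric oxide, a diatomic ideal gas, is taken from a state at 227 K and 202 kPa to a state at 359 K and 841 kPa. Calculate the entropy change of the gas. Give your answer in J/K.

ΔS = 1.54 J/K

ΔS = nC_p ln(T₂/T₁) − nR ln(P₂/P₁), with C_p = 7R/2 = 29.1 J mol⁻¹ K⁻¹ for a diatomic ideal gas.
ΔS = 1.04 × [29.1 × ln(359/227) − 8.314 × ln(841/202)] = 1.54 J/K.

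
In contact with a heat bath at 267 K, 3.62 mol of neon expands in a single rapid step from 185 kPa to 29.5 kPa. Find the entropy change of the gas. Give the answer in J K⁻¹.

ΔS_gas = 55.3 J/K

Entropy is a state function, so ΔS_gas depends only on the end states.
For an isothermal ideal gas ΔS_gas = nR ln(P₁/P₂) = 3.62 × 8.314 × ln(185/29.5) = 55.3 J/K.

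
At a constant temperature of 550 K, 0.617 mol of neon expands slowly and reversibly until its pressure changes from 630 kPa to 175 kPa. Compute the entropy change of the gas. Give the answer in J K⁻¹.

ΔS_gas = 6.57 J/K

For an isothermal ideal gas ΔS_gas = nR ln(P₁/P₂) = 0.617 × 8.314 × ln(630/175) = 6.57 J/K.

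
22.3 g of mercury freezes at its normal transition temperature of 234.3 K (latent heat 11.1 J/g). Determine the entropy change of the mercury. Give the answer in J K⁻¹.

Heat released by the substance: Q = −mL = −22.3 × 11.1 = −247.53 J.
At constant T, ΔS = Q_rev/T = −247.53 / 234.3 = -1.06 J/K.

ΔS = -1.06 J/K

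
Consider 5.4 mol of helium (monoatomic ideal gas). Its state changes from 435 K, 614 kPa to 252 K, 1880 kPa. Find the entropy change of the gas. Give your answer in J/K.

ΔS = -112 J/K

ΔS = nC_p ln(T₂/T₁) − nR ln(P₂/P₁), with C_p = 5R/2 = 20.79 J mol⁻¹ K⁻¹ for a monoatomic ideal gas.
ΔS = 5.4 × [20.79 × ln(252/435) − 8.314 × ln(1880/614)] = -112 J/K.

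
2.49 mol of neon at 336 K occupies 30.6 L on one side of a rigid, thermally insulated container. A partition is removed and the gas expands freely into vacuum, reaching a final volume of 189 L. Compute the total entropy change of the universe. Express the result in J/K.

No heat is exchanged and no work is done, so the ideal-gas temperature stays constant.
Entropy is a state function; using a reversible isothermal path, ΔS_gas = nR ln(V₂/V₁) = 2.49 × 8.314 × ln(189/30.6) = 37.7 J/K.
The insulated surroundings exchange no heat, so ΔS_surr = 0 and ΔS_universe = ΔS_gas.

ΔS_universe = 37.7 J/K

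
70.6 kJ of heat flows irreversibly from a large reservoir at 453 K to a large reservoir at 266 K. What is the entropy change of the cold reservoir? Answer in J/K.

ΔS_cold = 265 J/K

The cold reservoir gains heat Q, so ΔS_cold = +Q/T_C = 70600/266 = 265 J/K.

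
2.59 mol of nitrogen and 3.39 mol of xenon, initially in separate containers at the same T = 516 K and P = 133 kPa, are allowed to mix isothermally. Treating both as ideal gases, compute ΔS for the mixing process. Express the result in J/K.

Mole fractions: x_A = 2.59/5.98 = 0.433, x_B = 0.567.
ΔS_mix = −R(n_A ln x_A + n_B ln x_B) = −8.314 × (2.59 ln 0.433 + 3.39 ln 0.567) = 34 J/K.

ΔS_mix = 34 J/K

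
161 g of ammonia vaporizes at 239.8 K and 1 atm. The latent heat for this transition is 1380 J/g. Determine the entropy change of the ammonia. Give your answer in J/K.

ΔS = 927 J/K

Heat absorbed by the substance: Q = mL = 161 × 1380 = 222180 J.
At constant T, ΔS = Q_rev/T = 222180 / 239.8 = 927 J/K.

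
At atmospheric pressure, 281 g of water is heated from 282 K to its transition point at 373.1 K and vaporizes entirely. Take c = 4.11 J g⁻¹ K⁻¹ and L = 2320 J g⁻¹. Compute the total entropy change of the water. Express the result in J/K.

ΔS = 2070 J/K

Warming step: ΔS₁ = m c ln(T_tr/T_i) = 281 × 4.11 × ln(373.1/282) = 323.3 J/K.
Phase change: ΔS₂ = +mL/T_tr = 281 × 2320 / 373.1 = 1747 J/K.
ΔS_total = (323.3) + (1747) = 2070 J/K.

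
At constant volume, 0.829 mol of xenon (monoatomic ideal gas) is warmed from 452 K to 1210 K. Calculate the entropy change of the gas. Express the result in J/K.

At constant volume, ΔS = nC_V ln(T₂/T₁) with C_V = 3R/2 = 12.47 J mol⁻¹ K⁻¹.
ΔS = 0.829 × 12.47 × ln(1210/452) = 10.2 J/K.

ΔS = 10.2 J/K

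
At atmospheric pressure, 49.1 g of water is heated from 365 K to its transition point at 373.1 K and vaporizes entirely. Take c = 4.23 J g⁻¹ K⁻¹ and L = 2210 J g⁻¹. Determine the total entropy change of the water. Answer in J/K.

ΔS = 295 J/K

Warming step: ΔS₁ = m c ln(T_tr/T_i) = 49.1 × 4.23 × ln(373.1/365) = 4.559 J/K.
Phase change: ΔS₂ = +mL/T_tr = 49.1 × 2210 / 373.1 = 290.8 J/K.
ΔS_total = (4.559) + (290.8) = 295 J/K.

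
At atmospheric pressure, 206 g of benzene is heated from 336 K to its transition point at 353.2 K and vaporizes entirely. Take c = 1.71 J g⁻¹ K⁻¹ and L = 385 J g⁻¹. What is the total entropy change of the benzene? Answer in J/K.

ΔS = 242 J/K

Warming step: ΔS₁ = m c ln(T_tr/T_i) = 206 × 1.71 × ln(353.2/336) = 17.59 J/K.
Phase change: ΔS₂ = +mL/T_tr = 206 × 385 / 353.2 = 224.5 J/K.
ΔS_total = (17.59) + (224.5) = 242 J/K.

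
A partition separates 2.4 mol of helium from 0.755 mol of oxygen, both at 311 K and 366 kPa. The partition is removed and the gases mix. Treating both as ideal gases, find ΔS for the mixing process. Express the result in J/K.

ΔS_mix = 14.4 J/K

Mole fractions: x_A = 2.4/3.15 = 0.761, x_B = 0.239.
ΔS_mix = −R(n_A ln x_A + n_B ln x_B) = −8.314 × (2.4 ln 0.761 + 0.755 ln 0.239) = 14.4 J/K.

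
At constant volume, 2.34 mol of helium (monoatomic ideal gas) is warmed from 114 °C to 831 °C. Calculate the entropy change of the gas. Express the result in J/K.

In kelvin: T₁ = 387.15 K, T₂ = 1104.15 K. At constant volume, ΔS = nC_V ln(T₂/T₁) with C_V = 3R/2 = 12.47 J mol⁻¹ K⁻¹.
ΔS = 2.34 × 12.47 × ln(1104.15/387.15) = 30.6 J/K.

ΔS = 30.6 J/K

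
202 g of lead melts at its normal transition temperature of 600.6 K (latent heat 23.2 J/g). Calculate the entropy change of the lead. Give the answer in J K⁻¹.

Heat absorbed by the substance: Q = mL = 202 × 23.2 = 4686.4 J.
At constant T, ΔS = Q_rev/T = 4686.4 / 600.6 = 7.8 J/K.

ΔS = 7.8 J/K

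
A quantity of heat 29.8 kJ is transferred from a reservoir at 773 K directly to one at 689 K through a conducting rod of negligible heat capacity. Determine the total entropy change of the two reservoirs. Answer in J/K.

ΔS_hot = −Q/T_H = −29800/773 = -38.55 J/K and ΔS_cold = +Q/T_C = 29800/689 = 43.25 J/K.
ΔS_total = -38.55 + 43.25 = 4.7 J/K, positive as the second law requires.

ΔS_total = 4.7 J/K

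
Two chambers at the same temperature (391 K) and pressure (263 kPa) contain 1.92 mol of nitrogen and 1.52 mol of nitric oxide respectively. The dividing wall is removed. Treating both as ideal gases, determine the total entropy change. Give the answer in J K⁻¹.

Mole fractions: x_A = 1.92/3.44 = 0.558, x_B = 0.442.
ΔS_mix = −R(n_A ln x_A + n_B ln x_B) = −8.314 × (1.92 ln 0.558 + 1.52 ln 0.442) = 19.6 J/K.

ΔS_mix = 19.6 J/K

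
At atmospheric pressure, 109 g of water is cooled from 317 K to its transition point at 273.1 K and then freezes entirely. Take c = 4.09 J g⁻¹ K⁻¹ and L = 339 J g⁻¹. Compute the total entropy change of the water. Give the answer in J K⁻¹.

ΔS = -202 J/K

Cooling step: ΔS₁ = m c ln(T_tr/T_i) = 109 × 4.09 × ln(273.1/317) = -66.45 J/K.
Phase change: ΔS₂ = −mL/T_tr = −109 × 339 / 273.1 = -135.3 J/K.
ΔS_total = (-66.45) + (-135.3) = -202 J/K.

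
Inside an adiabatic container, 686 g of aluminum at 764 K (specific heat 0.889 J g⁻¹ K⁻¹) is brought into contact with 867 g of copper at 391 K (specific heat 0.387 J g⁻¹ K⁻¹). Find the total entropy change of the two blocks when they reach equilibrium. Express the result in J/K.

Energy balance: T_f = (m₁c₁T₁ + m₂c₂T₂)/(m₁c₁ + m₂c₂) = 631.62 K.
ΔS₁ = m₁c₁ ln(T_f/T₁) = 609.854 × ln(631.62/764) = -116 J/K.
ΔS₂ = m₂c₂ ln(T_f/T₂) = 335.529 × ln(631.62/391) = 160.9 J/K.
ΔS_total = -116 + 160.9 = 44.9 J/K.

ΔS_total = 44.9 J/K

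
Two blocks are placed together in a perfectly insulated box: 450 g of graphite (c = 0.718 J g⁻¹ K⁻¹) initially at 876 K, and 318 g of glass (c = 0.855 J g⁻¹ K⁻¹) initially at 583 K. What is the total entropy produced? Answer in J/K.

Energy balance: T_f = (m₁c₁T₁ + m₂c₂T₂)/(m₁c₁ + m₂c₂) = 742.11 K.
ΔS₁ = m₁c₁ ln(T_f/T₁) = 323.1 × ln(742.11/876) = -53.59 J/K.
ΔS₂ = m₂c₂ ln(T_f/T₂) = 271.89 × ln(742.11/583) = 65.61 J/K.
ΔS_total = -53.59 + 65.61 = 12 J/K.

ΔS_total = 12 J/K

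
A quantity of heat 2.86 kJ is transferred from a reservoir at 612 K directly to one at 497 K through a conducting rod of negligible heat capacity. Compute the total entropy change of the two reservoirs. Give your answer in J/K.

ΔS_total = 1.08 J/K

ΔS_hot = −Q/T_H = −2860/612 = -4.673 J/K and ΔS_cold = +Q/T_C = 2860/497 = 5.755 J/K.
ΔS_total = -4.673 + 5.755 = 1.08 J/K, positive as the second law requires.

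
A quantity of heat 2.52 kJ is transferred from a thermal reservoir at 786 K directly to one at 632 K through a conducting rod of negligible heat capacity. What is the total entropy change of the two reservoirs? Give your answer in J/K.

ΔS_total = 0.781 J/K

ΔS_hot = −Q/T_H = −2520/786 = -3.206 J/K and ΔS_cold = +Q/T_C = 2520/632 = 3.987 J/K.
ΔS_total = -3.206 + 3.987 = 0.781 J/K, positive as the second law requires.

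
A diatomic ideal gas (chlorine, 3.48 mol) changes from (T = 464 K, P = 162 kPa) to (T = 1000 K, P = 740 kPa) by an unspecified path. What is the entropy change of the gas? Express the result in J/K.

ΔS = 33.8 J/K

ΔS = nC_p ln(T₂/T₁) − nR ln(P₂/P₁), with C_p = 7R/2 = 29.1 J mol⁻¹ K⁻¹ for a diatomic ideal gas.
ΔS = 3.48 × [29.1 × ln(1000/464) − 8.314 × ln(740/162)] = 33.8 J/K.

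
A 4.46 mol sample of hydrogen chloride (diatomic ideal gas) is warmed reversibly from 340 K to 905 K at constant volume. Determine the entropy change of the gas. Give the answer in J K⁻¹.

ΔS = 90.8 J/K

At constant volume, ΔS = nC_V ln(T₂/T₁) with C_V = 5R/2 = 20.79 J mol⁻¹ K⁻¹.
ΔS = 4.46 × 20.79 × ln(905/340) = 90.8 J/K.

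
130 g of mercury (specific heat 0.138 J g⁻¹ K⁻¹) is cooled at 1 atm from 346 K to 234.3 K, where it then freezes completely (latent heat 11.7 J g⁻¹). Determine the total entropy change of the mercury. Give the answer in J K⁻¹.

ΔS = -13.5 J/K

Cooling step: ΔS₁ = m c ln(T_tr/T_i) = 130 × 0.138 × ln(234.3/346) = -6.994 J/K.
Phase change: ΔS₂ = −mL/T_tr = −130 × 11.7 / 234.3 = -6.492 J/K.
ΔS_total = (-6.994) + (-6.492) = -13.5 J/K.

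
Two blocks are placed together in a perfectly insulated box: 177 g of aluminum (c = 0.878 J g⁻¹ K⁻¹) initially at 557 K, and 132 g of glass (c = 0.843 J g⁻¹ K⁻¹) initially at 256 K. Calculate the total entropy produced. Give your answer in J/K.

ΔS_total = 18.4 J/K

Energy balance: T_f = (m₁c₁T₁ + m₂c₂T₂)/(m₁c₁ + m₂c₂) = 431.4 K.
ΔS₁ = m₁c₁ ln(T_f/T₁) = 155.406 × ln(431.4/557) = -39.71 J/K.
ΔS₂ = m₂c₂ ln(T_f/T₂) = 111.276 × ln(431.4/256) = 58.07 J/K.
ΔS_total = -39.71 + 58.07 = 18.4 J/K.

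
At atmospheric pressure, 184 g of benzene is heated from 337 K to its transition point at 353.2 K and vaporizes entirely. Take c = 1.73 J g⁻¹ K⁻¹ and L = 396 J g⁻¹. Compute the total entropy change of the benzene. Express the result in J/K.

Warming step: ΔS₁ = m c ln(T_tr/T_i) = 184 × 1.73 × ln(353.2/337) = 14.95 J/K.
Phase change: ΔS₂ = +mL/T_tr = 184 × 396 / 353.2 = 206.3 J/K.
ΔS_total = (14.95) + (206.3) = 221 J/K.

ΔS = 221 J/K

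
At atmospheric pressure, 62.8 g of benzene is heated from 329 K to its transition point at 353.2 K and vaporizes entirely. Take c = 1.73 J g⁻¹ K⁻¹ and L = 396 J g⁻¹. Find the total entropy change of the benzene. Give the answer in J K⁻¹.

ΔS = 78.1 J/K

Warming step: ΔS₁ = m c ln(T_tr/T_i) = 62.8 × 1.73 × ln(353.2/329) = 7.711 J/K.
Phase change: ΔS₂ = +mL/T_tr = 62.8 × 396 / 353.2 = 70.41 J/K.
ΔS_total = (7.711) + (70.41) = 78.1 J/K.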